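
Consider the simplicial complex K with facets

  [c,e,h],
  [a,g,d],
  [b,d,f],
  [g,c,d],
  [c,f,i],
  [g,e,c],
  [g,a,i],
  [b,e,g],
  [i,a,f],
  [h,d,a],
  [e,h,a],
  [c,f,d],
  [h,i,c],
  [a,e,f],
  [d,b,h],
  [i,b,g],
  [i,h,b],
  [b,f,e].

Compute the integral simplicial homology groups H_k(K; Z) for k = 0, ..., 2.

Take the total order a < b < c < d < e < f < g < h < i on the vertex set. Then K (dimension 2) consists of the simplices:

  0-simplices (9): a, b, c, d, e, f, g, h, i
  1-simplices (27): ad, ae, af, ag, ah, ai, bd, be, bf, bg, bh, bi, cd, ce, cf, cg, ch, ci, df, dg, dh, ef, eg, eh, fi, gi, hi
  2-simplices (18): adg, adh, aef, aeh, afi, agi, bdf, bdh, bef, beg, bgi, bhi, cdf, cdg, ceg, ceh, cfi, chi

Hence C_0 ≅ Z^9, C_1 ≅ Z^27, C_2 ≅ Z^18.

Boundary ∂_1: C_1 → C_0 is given by ∂[p,q] = [q] − [p]. For instance
  ∂bi = i − b.
As a 9×27 matrix over Z this has rank 8, with invariant factors (1,1,1,1,1,1,1,1).

∂_2: C_2 → C_1 acts by ∂[p,q,r] = [q,r] − [p,r] + [p,q]. For instance
  ∂cdf = df − cf + cd,
  ∂cdg = dg − cg + cd.
As a 27×18 matrix over Z this has rank 17, with invariant factors (1,1,1,1,1,1,1,1,1,1,1,1,1,1,1,1,1).

Reading off H_k = ker ∂_k / im ∂_{k+1}:

  H_0: rank C_0 − rank ∂_1 = 9 − 8 = 1, and the invariant factors of ∂_1 are all 1, so H_0 = Z.
  H_1: rank ker ∂_1 − rank ∂_2 = (27 − 8) − 17 = 2, and the invariant factors of ∂_2 are all 1, so H_1 = Z^2.
  H_2: rank ker ∂_2 − rank ∂_3 = (18 − 17) − 0 = 1, and there is no ∂_3, so H_2 = Z.

H_0 = Z,  H_1 = Z^2,  H_2 = Z.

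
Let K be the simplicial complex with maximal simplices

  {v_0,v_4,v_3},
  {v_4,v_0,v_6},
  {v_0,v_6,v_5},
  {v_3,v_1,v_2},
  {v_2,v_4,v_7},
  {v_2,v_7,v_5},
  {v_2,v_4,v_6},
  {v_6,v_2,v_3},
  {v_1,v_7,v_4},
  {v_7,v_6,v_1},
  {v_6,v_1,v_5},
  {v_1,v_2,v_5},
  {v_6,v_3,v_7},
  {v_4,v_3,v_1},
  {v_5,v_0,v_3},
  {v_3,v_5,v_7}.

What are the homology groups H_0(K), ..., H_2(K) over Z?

H_0 ≅ Z,  H_1 ≅ Z^2,  H_2 ≅ Z.

Fix the vertex order v_0 < v_1 < v_2 < v_3 < v_4 < v_5 < v_6 < v_7 and write every simplex with vertices in increasing order. Then dim K = 2 and the simplices of K are:

  0-simplices (8): [v_0], [v_1], [v_2], [v_3], [v_4], [v_5], [v_6], [v_7]
  1-simplices (24): (24 of them)
  2-simplices (16): (16 of them)

giving chain groups C_0 ≅ Z^8, C_1 ≅ Z^24, C_2 ≅ Z^16.

The boundary map ∂_1: C_1 → C_0 is given by ∂[p,q] = [q] − [p]. For instance
  ∂[v_0,v_3] = [v_3] − [v_0].
The resulting 8×24 matrix has rank 7, and its Smith normal form has invariant factors (1,1,1,1,1,1,1).

∂_2: C_2 → C_1 acts by ∂[p,q,r] = [q,r] − [p,r] + [p,q]. For instance
  ∂[v_0,v_3,v_5] = [v_3,v_5] − [v_0,v_5] + [v_0,v_3],
  ∂[v_1,v_5,v_6] = [v_5,v_6] − [v_1,v_6] + [v_1,v_5].
This gives a 24×16 integer matrix of rank 15; reducing to Smith normal form yields diagonal entries (1,1,1,1,1,1,1,1,1,1,1,1,1,1,1).

Now H_k = ker ∂_k / im ∂_{k+1}, so:

  H_0: rank C_0 − rank ∂_1 = 8 − 7 = 1, and the invariant factors of ∂_1 are all 1, so H_0 = Z.
  H_1: rank ker ∂_1 − rank ∂_2 = (24 − 7) − 15 = 2, and the invariant factors of ∂_2 are all 1, so H_1 = Z^2.
  H_2: rank ker ∂_2 − rank ∂_3 = (16 − 15) − 0 = 1, and there is no ∂_3, so H_2 = Z.

As a check, the Euler characteristic is 8 − 24 + 16 = 0, which agrees with 1 − 2 + 1 = 0.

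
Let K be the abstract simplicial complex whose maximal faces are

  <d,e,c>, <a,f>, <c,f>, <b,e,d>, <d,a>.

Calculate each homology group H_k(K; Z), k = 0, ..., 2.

Order the vertices as a < b < c < d < e < f. Listing each simplex with vertices in this order, K has dimension 2 with simplices:

  0-simplices (6): a, b, c, d, e, f
  1-simplices (8): ad, af, bd, be, cd, ce, cf, de
  2-simplices (2): bde, cde

Hence C_0 ≅ Z^6, C_1 ≅ Z^8, C_2 ≅ Z^2.

∂_1: C_1 → C_0 maps an edge to its endpoints' difference, ∂[p,q] = q − p.
The 6×8 boundary matrix has rank 5 and Smith normal form diag(1,1,1,1,1).

The boundary map ∂_2: C_2 → C_1 maps a triangle to the signed sum of its edges. For instance
  ∂bde = de − be + bd,
  ∂cde = de − ce + cd.
The resulting 8×2 matrix has rank 2, and its Smith normal form has invariant factors (1,1).

Computing H_k = (kernel of ∂_k) / (image of ∂_{k+1}):

  H_0: rank C_0 − rank ∂_1 = 6 − 5 = 1, and the invariant factors of ∂_1 are all 1, so H_0 ≅ Z.
  H_1: rank ker ∂_1 − rank ∂_2 = (8 − 5) − 2 = 1, and the invariant factors of ∂_2 are all 1, so H_1 ≅ Z.
  H_2: rank ker ∂_2 − rank ∂_3 = (2 − 2) − 0 = 0, and there is no ∂_3, so H_2 ≅ 0.

As a check, the Euler characteristic is 6 − 8 + 2 = 0, which agrees with 1 − 1 + 0 = 0.

H_0 ≅ Z,  H_1 ≅ Z,  H_2 = 0.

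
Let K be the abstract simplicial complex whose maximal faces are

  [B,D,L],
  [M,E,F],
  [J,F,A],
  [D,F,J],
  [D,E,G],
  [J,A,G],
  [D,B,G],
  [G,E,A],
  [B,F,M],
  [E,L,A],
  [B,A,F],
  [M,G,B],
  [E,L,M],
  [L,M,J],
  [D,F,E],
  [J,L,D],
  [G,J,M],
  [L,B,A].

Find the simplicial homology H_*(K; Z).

Fix the vertex order A < B < D < E < F < G < J < L < M and write every simplex with vertices in increasing order. Then dim K = 2 and the simplices of K are:

  0-simplices (9): A, B, D, E, F, G, J, L, M
  1-simplices (27): AB, AE, AF, AG, AJ, AL, BD, BF, BG, BL, BM, DE, DF, DG, DJ, DL, EF, EG, EL, EM, FJ, FM, GJ, GM, JL, JM, LM
  2-simplices (18): ABF, ABL, AEG, AEL, AFJ, AGJ, BDG, BDL, BFM, BGM, DEF, DEG, DFJ, DJL, EFM, ELM, GJM, JLM

giving chain groups C_0 ≅ Z^9, C_1 ≅ Z^27, C_2 ≅ Z^18.

The boundary map ∂_1: C_1 → C_0 is given by ∂[p,q] = [q] − [p]. For instance
  ∂DE = E − D.
As a 9×27 matrix over Z this has rank 8, with invariant factors (1,1,1,1,1,1,1,1).

The boundary map ∂_2: C_2 → C_1 acts by ∂[p,q,r] = [q,r] − [p,r] + [p,q]. For instance
  ∂ABL = BL − AL + AB,
  ∂DEF = EF − DF + DE.
This gives a 27×18 integer matrix of rank 17; reducing to Smith normal form yields diagonal entries (1,1,1,1,1,1,1,1,1,1,1,1,1,1,1,1,1).

Now H_k = ker ∂_k / im ∂_{k+1}, so:

  H_0: rank C_0 − rank ∂_1 = 9 − 8 = 1, and the invariant factors of ∂_1 are all 1, so H_0 ≅ Z.
  H_1: rank ker ∂_1 − rank ∂_2 = (27 − 8) − 17 = 2, and the invariant factors of ∂_2 are all 1, so H_1 ≅ Z^2.
  H_2: rank ker ∂_2 − rank ∂_3 = (18 − 17) − 0 = 1, and there is no ∂_3, so H_2 ≅ Z.

As a check, the Euler characteristic is 9 − 27 + 18 = 0, which agrees with 1 − 2 + 1 = 0.

H_0 ≅ Z,  H_1 ≅ Z^2,  H_2 ≅ Z.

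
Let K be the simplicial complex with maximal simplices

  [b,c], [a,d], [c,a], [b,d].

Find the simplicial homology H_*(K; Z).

We work with the vertex ordering a < b < c < d. The simplices of K, each written with vertices in increasing order, are:

  0-simplices (4): a, b, c, d
  1-simplices (4): ac, ad, bc, bd

so the chain groups are C_0 ≅ Z^4, C_1 ≅ Z^4.

Boundary ∂_1: C_1 → C_0 sends each edge [p,q] (with p < q) to q − p.
As a 4×4 matrix over Z this has rank 3, with invariant factors (1,1,1).

Computing H_k = (kernel of ∂_k) / (image of ∂_{k+1}):

  H_0: rank C_0 − rank ∂_1 = 4 − 3 = 1, and the invariant factors of ∂_1 are all 1, so H_0 ≅ Z.
  H_1: rank ker ∂_1 − rank ∂_2 = (4 − 3) − 0 = 1, and there is no ∂_2, so H_1 ≅ Z.

As a check, the Euler characteristic is 4 − 4 = 0, which agrees with 1 − 1 = 0.

H_0 = Z,  H_1 = Z.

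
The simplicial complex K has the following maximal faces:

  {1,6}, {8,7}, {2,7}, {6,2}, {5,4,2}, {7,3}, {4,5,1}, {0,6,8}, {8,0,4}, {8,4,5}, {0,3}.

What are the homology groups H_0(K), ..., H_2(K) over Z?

Fix the vertex order 0 < 1 < 2 < 3 < 4 < 5 < 6 < 7 < 8 and write every simplex with vertices in increasing order. Then dim K = 2 and the simplices of K are:

  0-simplices (9): [0], [1], [2], [3], [4], [5], [6], [7], [8]
  1-simplices (17): [0,3], [0,4], [0,6], [0,8], [1,4], [1,5], [1,6], [2,4], [2,5], [2,6], [2,7], [3,7], [4,5], [4,8], [5,8], [6,8], [7,8]
  2-simplices (5): [0,4,8], [0,6,8], [1,4,5], [2,4,5], [4,5,8]

Hence C_0 ≅ Z^9, C_1 ≅ Z^17, C_2 ≅ Z^5.

∂_1: C_1 → C_0 maps an edge to its endpoints' difference, ∂[p,q] = q − p.
The 9×17 boundary matrix has rank 8 and Smith normal form diag(1,1,1,1,1,1,1,1).

The boundary map ∂_2: C_2 → C_1 maps a triangle to the signed sum of its edges. For instance
  ∂[2,4,5] = [4,5] − [2,5] + [2,4],
  ∂[4,5,8] = [5,8] − [4,8] + [4,5].
This gives a 17×5 integer matrix of rank 5; reducing to Smith normal form yields diagonal entries (1,1,1,1,1).

Computing H_k = (kernel of ∂_k) / (image of ∂_{k+1}):

  H_0: rank C_0 − rank ∂_1 = 9 − 8 = 1, and the invariant factors of ∂_1 are all 1, so H_0 ≅ Z.
  H_1: rank ker ∂_1 − rank ∂_2 = (17 − 8) − 5 = 4, and the invariant factors of ∂_2 are all 1, so H_1 ≅ Z^4.
  H_2: rank ker ∂_2 − rank ∂_3 = (5 − 5) − 0 = 0, and there is no ∂_3, so H_2 ≅ 0.

H_0 = Z,  H_1 = Z^4,  H_2 = 0.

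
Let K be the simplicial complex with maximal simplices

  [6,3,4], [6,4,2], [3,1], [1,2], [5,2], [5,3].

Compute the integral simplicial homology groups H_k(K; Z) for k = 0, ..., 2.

H_0 ≅ Z,  H_1 ≅ Z^2,  H_2 = 0.

We work with the vertex ordering 1 < 2 < 3 < 4 < 5 < 6. The simplices of K, each written with vertices in increasing order, are:

  0-simplices (6): [1], [2], [3], [4], [5], [6]
  1-simplices (9): [1,2], [1,3], [2,4], [2,5], [2,6], [3,4], [3,5], [3,6], [4,6]
  2-simplices (2): [2,4,6], [3,4,6]

Hence C_0 ≅ Z^6, C_1 ≅ Z^9, C_2 ≅ Z^2.

The boundary map ∂_1: C_1 → C_0 sends each edge [p,q] (with p < q) to q − p.
As a 6×9 matrix over Z this has rank 5, with invariant factors (1,1,1,1,1).

Boundary ∂_2: C_2 → C_1 maps a triangle to the signed sum of its edges. For instance
  ∂[3,4,6] = [4,6] − [3,6] + [3,4],
  ∂[2,4,6] = [4,6] − [2,6] + [2,4].
As a 9×2 matrix over Z this has rank 2, with invariant factors (1,1).

Now H_k = ker ∂_k / im ∂_{k+1}, so:

  H_0: rank C_0 − rank ∂_1 = 6 − 5 = 1, and the invariant factors of ∂_1 are all 1, so H_0 ≅ Z.
  H_1: rank ker ∂_1 − rank ∂_2 = (9 − 5) − 2 = 2, and the invariant factors of ∂_2 are all 1, so H_1 ≅ Z^2.
  H_2: rank ker ∂_2 − rank ∂_3 = (2 − 2) − 0 = 0, and there is no ∂_3, so H_2 ≅ 0.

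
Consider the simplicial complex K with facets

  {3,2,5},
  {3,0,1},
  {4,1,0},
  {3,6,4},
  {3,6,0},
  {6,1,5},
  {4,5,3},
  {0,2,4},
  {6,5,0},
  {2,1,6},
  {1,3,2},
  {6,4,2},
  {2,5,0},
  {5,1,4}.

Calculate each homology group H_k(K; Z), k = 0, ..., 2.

K has 7 vertices, 21 edges, 14 triangles.
rank ∂_0 = 0, rank ∂_1 = 6 ⇒ b_0 = 7 − 0 − 6 = 1; all invariant factors of ∂_1 are 1 so no torsion. So H_0 ≅ Z.
rank ∂_1 = 6, rank ∂_2 = 13 ⇒ b_1 = 21 − 6 − 13 = 2; all invariant factors of ∂_2 are 1 so no torsion. So H_1 ≅ Z^2.
rank ∂_2 = 13, rank ∂_3 = 0 ⇒ b_2 = 14 − 13 − 0 = 1. So H_2 ≅ Z.

H_0 = Z,  H_1 = Z^2,  H_2 = Z.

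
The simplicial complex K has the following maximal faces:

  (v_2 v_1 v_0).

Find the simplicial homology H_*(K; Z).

K has 3 vertices, 3 edges, 1 triangle.
rank ∂_0 = 0, rank ∂_1 = 2 ⇒ b_0 = 3 − 0 − 2 = 1; all invariant factors of ∂_1 are 1 so no torsion. So H_0 ≅ Z.
rank ∂_1 = 2, rank ∂_2 = 1 ⇒ b_1 = 3 − 2 − 1 = 0; all invariant factors of ∂_2 are 1 so no torsion. So H_1 ≅ 0.
rank ∂_2 = 1, rank ∂_3 = 0 ⇒ b_2 = 1 − 1 − 0 = 0. So H_2 ≅ 0.

H_0 = Z,  H_1 = 0,  H_2 = 0.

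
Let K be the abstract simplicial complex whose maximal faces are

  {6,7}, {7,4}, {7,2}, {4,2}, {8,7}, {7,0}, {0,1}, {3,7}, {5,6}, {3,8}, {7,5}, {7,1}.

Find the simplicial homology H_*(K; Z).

H_0 = Z,  H_1 = Z^4.

K has 9 vertices, 12 edges.
rank ∂_0 = 0, rank ∂_1 = 8 ⇒ b_0 = 9 − 0 − 8 = 1; all invariant factors of ∂_1 are 1 so no torsion. So H_0 ≅ Z.
rank ∂_1 = 8, rank ∂_2 = 0 ⇒ b_1 = 12 − 8 − 0 = 4. So H_1 ≅ Z^4.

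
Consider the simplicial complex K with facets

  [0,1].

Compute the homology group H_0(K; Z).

Fix the vertex order 0 < 1 and write every simplex with vertices in increasing order. Then dim K = 1 and the simplices of K are:

  0-simplices (2): [0], [1]
  1-simplices (1): [0,1]

so the chain groups are C_0 ≅ Z^2, C_1 ≅ Z^1.

∂_1: C_1 → C_0 sends each edge [p,q] (with p < q) to q − p.
The 2×1 boundary matrix has rank 1 and Smith normal form diag(1).

From H_k ≅ ker(∂_k) / im(∂_{k+1}) we obtain:

  H_0: rank C_0 − rank ∂_1 = 2 − 1 = 1, and the invariant factors of ∂_1 are all 1, so H_0 = Z.

H_0 ≅ Z.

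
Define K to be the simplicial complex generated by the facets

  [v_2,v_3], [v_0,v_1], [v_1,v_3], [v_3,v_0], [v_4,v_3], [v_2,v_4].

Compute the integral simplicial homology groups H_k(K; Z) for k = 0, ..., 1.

H_0 ≅ Z,  H_1 ≅ Z^2.

Order the vertices as v_0 < v_1 < v_2 < v_3 < v_4. Listing each simplex with vertices in this order, K has dimension 1 with simplices:

  0-simplices (5): [v_0], [v_1], [v_2], [v_3], [v_4]
  1-simplices (6): [v_0,v_1], [v_0,v_3], [v_1,v_3], [v_2,v_3], [v_2,v_4], [v_3,v_4]

so the chain groups are C_0 ≅ Z^5, C_1 ≅ Z^6.

Boundary ∂_1: C_1 → C_0 is given by ∂[p,q] = [q] − [p].
This gives a 5×6 integer matrix of rank 4; reducing to Smith normal form yields diagonal entries (1,1,1,1).

Now H_k = ker ∂_k / im ∂_{k+1}, so:

  H_0: rank C_0 − rank ∂_1 = 5 − 4 = 1, and the invariant factors of ∂_1 are all 1, so H_0 = Z.
  H_1: rank ker ∂_1 − rank ∂_2 = (6 − 4) − 0 = 2, and there is no ∂_2, so H_1 = Z^2.

As a check, the Euler characteristic is 5 − 6 = -1, which agrees with 1 − 2 = -1.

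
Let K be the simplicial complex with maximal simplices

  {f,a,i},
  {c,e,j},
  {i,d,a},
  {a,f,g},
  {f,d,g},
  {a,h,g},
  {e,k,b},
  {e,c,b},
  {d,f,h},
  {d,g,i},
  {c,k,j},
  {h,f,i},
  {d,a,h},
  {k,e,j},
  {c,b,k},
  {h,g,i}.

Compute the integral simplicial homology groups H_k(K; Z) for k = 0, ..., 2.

Fix the vertex order a < b < c < d < e < f < g < h < i < j < k and write every simplex with vertices in increasing order. Then dim K = 2 and the simplices of K are:

  0-simplices (11): a, b, c, d, e, f, g, h, i, j, k
  1-simplices (24): ad, af, ag, ah, ai, bc, be, bk, ce, cj, ck, df, dg, dh, di, ej, ek, fg, fh, fi, gh, gi, hi, jk
  2-simplices (16): adh, adi, afg, afi, agh, bce, bck, bek, cej, cjk, dfg, dfh, dgi, ejk, fhi, ghi

so the chain groups are C_0 ≅ Z^11, C_1 ≅ Z^24, C_2 ≅ Z^16.

The boundary map ∂_1: C_1 → C_0 sends each edge [p,q] (with p < q) to q − p.
The 11×24 boundary matrix has rank 9 and Smith normal form diag(1,1,1,1,1,1,1,1,1).

Boundary ∂_2: C_2 → C_1 sends each 2-simplex [p,q,r] to [q,r] − [p,r] + [p,q]. For instance
  ∂ghi = hi − gi + gh,
  ∂afi = fi − ai + af.
This gives a 24×16 integer matrix of rank 15; reducing to Smith normal form yields diagonal entries (1,1,1,1,1,1,1,1,1,1,1,1,1,1,2).

Reading off H_k = ker ∂_k / im ∂_{k+1}:

  H_0: rank C_0 − rank ∂_1 = 11 − 9 = 2, and the invariant factors of ∂_1 are all 1, so H_0 ≅ Z^2.
  H_1: rank ker ∂_1 − rank ∂_2 = (24 − 9) − 15 = 0, and ∂_2 has invariant factor 2 > 1, so H_1 ≅ Z/2.
  H_2: rank ker ∂_2 − rank ∂_3 = (16 − 15) − 0 = 1, and there is no ∂_3, so H_2 ≅ Z.

(K is a triangulation of the disjoint union of the 2-sphere S^2 and the real projective plane RP^2.)

H_0 = Z^2,  H_1 = Z/2,  H_2 = Z.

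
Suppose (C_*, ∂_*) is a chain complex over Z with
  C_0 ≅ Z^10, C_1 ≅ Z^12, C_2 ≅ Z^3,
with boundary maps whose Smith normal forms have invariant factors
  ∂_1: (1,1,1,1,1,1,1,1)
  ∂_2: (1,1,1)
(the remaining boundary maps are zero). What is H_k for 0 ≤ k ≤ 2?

H_0: b_0 = 10 − 0 − 8 = 2; torsion from ∂_1 factors > 1: none. So H_0 ≅ Z^2.
H_1: b_1 = 12 − 8 − 3 = 1; torsion from ∂_2 factors > 1: none. So H_1 ≅ Z.
H_2: b_2 = 3 − 3 − 0 = 0; torsion from ∂_3 factors > 1: none. So H_2 ≅ 0.

H_0 ≅ Z^2,  H_1 ≅ Z,  H_2 = 0.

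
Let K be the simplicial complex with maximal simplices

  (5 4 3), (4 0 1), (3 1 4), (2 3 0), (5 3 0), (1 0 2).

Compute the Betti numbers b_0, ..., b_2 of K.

Take the total order 0 < 1 < 2 < 3 < 4 < 5 on the vertex set. Then K (dimension 2) consists of the simplices:

  0-simplices (6): [0], [1], [2], [3], [4], [5]
  1-simplices (12): [0,1], [0,2], [0,3], [0,4], [0,5], [1,2], [1,3], [1,4], [2,3], [3,4], [3,5], [4,5]
  2-simplices (6): [0,1,2], [0,1,4], [0,2,3], [0,3,5], [1,3,4], [3,4,5]

Hence C_0 ≅ Z^6, C_1 ≅ Z^12, C_2 ≅ Z^6.

∂_1: C_1 → C_0 sends each edge [p,q] (with p < q) to q − p.
The 6×12 boundary matrix has rank 5 and Smith normal form diag(1,1,1,1,1).

Boundary ∂_2: C_2 → C_1 maps a triangle to the signed sum of its edges. For instance
  ∂[0,3,5] = [3,5] − [0,5] + [0,3],
  ∂[1,3,4] = [3,4] − [1,4] + [1,3].
The resulting 12×6 matrix has rank 6, and its Smith normal form has invariant factors (1,1,1,1,1,1).

Computing H_k = (kernel of ∂_k) / (image of ∂_{k+1}):

  H_0: rank C_0 − rank ∂_1 = 6 − 5 = 1, and the invariant factors of ∂_1 are all 1, so H_0 = Z.
  H_1: rank ker ∂_1 − rank ∂_2 = (12 − 5) − 6 = 1, and the invariant factors of ∂_2 are all 1, so H_1 = Z.
  H_2: rank ker ∂_2 − rank ∂_3 = (6 − 6) − 0 = 0, and there is no ∂_3, so H_2 = 0.

As a check, the Euler characteristic is 6 − 12 + 6 = 0, which agrees with 1 − 1 + 0 = 0.
(K is a triangulation of the cylinder S^1 x I.)

Hence the Betti numbers are b_0 = 1, b_1 = 1, b_2 = 0.

b_0 = 1, b_1 = 1, b_2 = 0.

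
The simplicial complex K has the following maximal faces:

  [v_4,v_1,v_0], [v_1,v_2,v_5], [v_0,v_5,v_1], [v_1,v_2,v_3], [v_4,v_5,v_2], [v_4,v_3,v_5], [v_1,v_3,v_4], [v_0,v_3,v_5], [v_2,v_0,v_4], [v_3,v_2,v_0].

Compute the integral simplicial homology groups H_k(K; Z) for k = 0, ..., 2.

H_0 ≅ Z,  H_1 ≅ Z/2,  H_2 = 0.

Order the vertices as v_0 < v_1 < v_2 < v_3 < v_4 < v_5. Listing each simplex with vertices in this order, K has dimension 2 with simplices:

  0-simplices (6): [v_0], [v_1], [v_2], [v_3], [v_4], [v_5]
  1-simplices (15): (15 of them)
  2-simplices (10): [v_0,v_1,v_4], [v_0,v_1,v_5], [v_0,v_2,v_3], [v_0,v_2,v_4], [v_0,v_3,v_5], [v_1,v_2,v_3], [v_1,v_2,v_5], [v_1,v_3,v_4], [v_2,v_4,v_5], [v_3,v_4,v_5]

Hence C_0 ≅ Z^6, C_1 ≅ Z^15, C_2 ≅ Z^10.

Boundary ∂_1: C_1 → C_0 is given by ∂[p,q] = [q] − [p]. For instance
  ∂[v_0,v_2] = [v_2] − [v_0].
The resulting 6×15 matrix has rank 5, and its Smith normal form has invariant factors (1,1,1,1,1).

The boundary map ∂_2: C_2 → C_1 acts by ∂[p,q,r] = [q,r] − [p,r] + [p,q]. For instance
  ∂[v_0,v_2,v_4] = [v_2,v_4] − [v_0,v_4] + [v_0,v_2],
  ∂[v_3,v_4,v_5] = [v_4,v_5] − [v_3,v_5] + [v_3,v_4].
The resulting 15×10 matrix has rank 10, and its Smith normal form has invariant factors (1,1,1,1,1,1,1,1,1,2).

Reading off H_k = ker ∂_k / im ∂_{k+1}:

  H_0: rank C_0 − rank ∂_1 = 6 − 5 = 1, and the invariant factors of ∂_1 are all 1, so H_0 = Z.
  H_1: rank ker ∂_1 − rank ∂_2 = (15 − 5) − 10 = 0, and ∂_2 has invariant factor 2 > 1, so H_1 = Z/2.
  H_2: rank ker ∂_2 − rank ∂_3 = (10 − 10) − 0 = 0, and there is no ∂_3, so H_2 = 0.

(K is a triangulation of the real projective plane RP^2.)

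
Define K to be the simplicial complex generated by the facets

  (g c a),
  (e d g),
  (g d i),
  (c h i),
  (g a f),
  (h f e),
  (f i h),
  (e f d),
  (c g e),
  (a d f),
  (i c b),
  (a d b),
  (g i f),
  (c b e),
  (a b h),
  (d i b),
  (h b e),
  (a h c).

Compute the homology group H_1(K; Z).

H_1 = Z ⊕ Z/2.

K has 9 vertices, 27 edges, 18 triangles.
rank ∂_1 = 8, rank ∂_2 = 18 ⇒ b_1 = 27 − 8 − 18 = 1; ∂_2 has invariant factor(s) [2] giving torsion. So H_1 = Z ⊕ Z/2.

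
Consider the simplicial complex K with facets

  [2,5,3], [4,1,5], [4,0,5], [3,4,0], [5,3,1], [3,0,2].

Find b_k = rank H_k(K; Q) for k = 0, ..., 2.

Take the total order 0 < 1 < 2 < 3 < 4 < 5 on the vertex set. Then K (dimension 2) consists of the simplices:

  0-simplices (6): [0], [1], [2], [3], [4], [5]
  1-simplices (12): [0,2], [0,3], [0,4], [0,5], [1,3], [1,4], [1,5], [2,3], [2,5], [3,4], [3,5], [4,5]
  2-simplices (6): [0,2,3], [0,3,4], [0,4,5], [1,3,5], [1,4,5], [2,3,5]

giving chain groups C_0 ≅ Z^6, C_1 ≅ Z^12, C_2 ≅ Z^6.

The boundary map ∂_1: C_1 → C_0 is given by ∂[p,q] = [q] − [p]. For instance
  ∂[3,4] = [4] − [3].
The resulting 6×12 matrix has rank 5, and its Smith normal form has invariant factors (1,1,1,1,1).

∂_2: C_2 → C_1 maps a triangle to the signed sum of its edges. For instance
  ∂[1,3,5] = [3,5] − [1,5] + [1,3],
  ∂[1,4,5] = [4,5] − [1,5] + [1,4].
The 12×6 boundary matrix has rank 6 and Smith normal form diag(1,1,1,1,1,1).

Reading off H_k = ker ∂_k / im ∂_{k+1}:

  H_0: rank C_0 − rank ∂_1 = 6 − 5 = 1, and the invariant factors of ∂_1 are all 1, so H_0 ≅ Z.
  H_1: rank ker ∂_1 − rank ∂_2 = (12 − 5) − 6 = 1, and the invariant factors of ∂_2 are all 1, so H_1 ≅ Z.
  H_2: rank ker ∂_2 − rank ∂_3 = (6 − 6) − 0 = 0, and there is no ∂_3, so H_2 ≅ 0.

As a check, the Euler characteristic is 6 − 12 + 6 = 0, which agrees with 1 − 1 + 0 = 0.
(K is a triangulation of the cylinder S^1 x I.)

Hence the Betti numbers are b_0 = 1, b_1 = 1, b_2 = 0.

b_0 = 1, b_1 = 1, b_2 = 0.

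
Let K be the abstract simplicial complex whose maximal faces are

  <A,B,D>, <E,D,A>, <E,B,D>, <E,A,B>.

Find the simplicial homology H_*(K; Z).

H_0 = Z,  H_1 = 0,  H_2 = Z.

Fix the vertex order A < B < D < E and write every simplex with vertices in increasing order. Then dim K = 2 and the simplices of K are:

  0-simplices (4): A, B, D, E
  1-simplices (6): AB, AD, AE, BD, BE, DE
  2-simplices (4): ABD, ABE, ADE, BDE

so the chain groups are C_0 ≅ Z^4, C_1 ≅ Z^6, C_2 ≅ Z^4.

The boundary map ∂_1: C_1 → C_0 is given by ∂[p,q] = [q] − [p].
This gives a 4×6 integer matrix of rank 3; reducing to Smith normal form yields diagonal entries (1,1,1).

Boundary ∂_2: C_2 → C_1 sends each 2-simplex [p,q,r] to [q,r] − [p,r] + [p,q]. For instance
  ∂BDE = DE − BE + BD,
  ∂ADE = DE − AE + AD.
The 6×4 boundary matrix has rank 3 and Smith normal form diag(1,1,1).

Reading off H_k = ker ∂_k / im ∂_{k+1}:

  H_0: rank C_0 − rank ∂_1 = 4 − 3 = 1, and the invariant factors of ∂_1 are all 1, so H_0 = Z.
  H_1: rank ker ∂_1 − rank ∂_2 = (6 − 3) − 3 = 0, and the invariant factors of ∂_2 are all 1, so H_1 = 0.
  H_2: rank ker ∂_2 − rank ∂_3 = (4 − 3) − 0 = 1, and there is no ∂_3, so H_2 = Z.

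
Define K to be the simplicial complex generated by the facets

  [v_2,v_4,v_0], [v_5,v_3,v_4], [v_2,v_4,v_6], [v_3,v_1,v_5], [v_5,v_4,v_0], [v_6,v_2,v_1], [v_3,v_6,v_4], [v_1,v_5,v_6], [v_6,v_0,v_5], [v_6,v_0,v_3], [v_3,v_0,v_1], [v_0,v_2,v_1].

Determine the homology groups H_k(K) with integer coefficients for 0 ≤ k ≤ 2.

We work with the vertex ordering v_0 < v_1 < v_2 < v_3 < v_4 < v_5 < v_6. The simplices of K, each written with vertices in increasing order, are:

  0-simplices (7): [v_0], [v_1], [v_2], [v_3], [v_4], [v_5], [v_6]
  1-simplices (18): (18 of them)
  2-simplices (12): (12 of them)

giving chain groups C_0 ≅ Z^7, C_1 ≅ Z^18, C_2 ≅ Z^12.

Boundary ∂_1: C_1 → C_0 maps an edge to its endpoints' difference, ∂[p,q] = q − p.
This gives a 7×18 integer matrix of rank 6; reducing to Smith normal form yields diagonal entries (1,1,1,1,1,1).

The boundary map ∂_2: C_2 → C_1 maps a triangle to the signed sum of its edges. For instance
  ∂[v_2,v_4,v_6] = [v_4,v_6] − [v_2,v_6] + [v_2,v_4],
  ∂[v_0,v_1,v_3] = [v_1,v_3] − [v_0,v_3] + [v_0,v_1].
The 18×12 boundary matrix has rank 12 and Smith normal form diag(1,1,1,1,1,1,1,1,1,1,1,2).

Reading off H_k = ker ∂_k / im ∂_{k+1}:

  H_0: rank C_0 − rank ∂_1 = 7 − 6 = 1, and the invariant factors of ∂_1 are all 1, so H_0 ≅ Z.
  H_1: rank ker ∂_1 − rank ∂_2 = (18 − 6) − 12 = 0, and ∂_2 has invariant factor 2 > 1, so H_1 ≅ Z/2.
  H_2: rank ker ∂_2 − rank ∂_3 = (12 − 12) − 0 = 0, and there is no ∂_3, so H_2 ≅ 0.

H_0 ≅ Z,  H_1 ≅ Z/2,  H_2 = 0.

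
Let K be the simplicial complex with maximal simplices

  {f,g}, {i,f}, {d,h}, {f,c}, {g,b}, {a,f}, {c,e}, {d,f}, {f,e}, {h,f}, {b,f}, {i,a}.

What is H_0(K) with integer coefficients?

Take the total order a < b < c < d < e < f < g < h < i on the vertex set. Then K (dimension 1) consists of the simplices:

  0-simplices (9): a, b, c, d, e, f, g, h, i
  1-simplices (12): af, ai, bf, bg, ce, cf, df, dh, ef, fg, fh, fi

so the chain groups are C_0 ≅ Z^9, C_1 ≅ Z^12.

∂_1: C_1 → C_0 sends each edge [p,q] (with p < q) to q − p. For instance
  ∂ai = i − a.
As a 9×12 matrix over Z this has rank 8, with invariant factors (1,1,1,1,1,1,1,1).

Computing H_k = (kernel of ∂_k) / (image of ∂_{k+1}):

  H_0: rank C_0 − rank ∂_1 = 9 − 8 = 1, and the invariant factors of ∂_1 are all 1, so H_0 = Z.

H_0 ≅ Z.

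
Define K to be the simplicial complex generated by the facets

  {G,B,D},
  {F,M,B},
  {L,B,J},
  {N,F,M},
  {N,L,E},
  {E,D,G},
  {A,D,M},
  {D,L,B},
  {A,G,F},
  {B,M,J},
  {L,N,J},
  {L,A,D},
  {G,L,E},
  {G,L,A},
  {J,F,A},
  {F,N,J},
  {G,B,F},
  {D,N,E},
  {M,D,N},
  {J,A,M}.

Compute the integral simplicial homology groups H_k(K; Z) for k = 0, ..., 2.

Fix the vertex order A < B < D < E < F < G < J < L < M < N and write every simplex with vertices in increasing order. Then dim K = 2 and the simplices of K are:

  0-simplices (10): A, B, D, E, F, G, J, L, M, N
  1-simplices (30): AD, AF, AG, AJ, AL, AM, BD, BF, BG, BJ, BL, BM, DE, DG, DL, DM, DN, EG, EL, EN, FG, FJ, FM, FN, GL, JL, JM, JN, LN, MN
  2-simplices (20): ADL, ADM, AFG, AFJ, AGL, AJM, BDG, BDL, BFG, BFM, BJL, BJM, DEG, DEN, DMN, EGL, ELN, FJN, FMN, JLN

Hence C_0 ≅ Z^10, C_1 ≅ Z^30, C_2 ≅ Z^20.

Boundary ∂_1: C_1 → C_0 maps an edge to its endpoints' difference, ∂[p,q] = q − p. For instance
  ∂JN = N − J.
This gives a 10×30 integer matrix of rank 9; reducing to Smith normal form yields diagonal entries (1,1,1,1,1,1,1,1,1).

Boundary ∂_2: C_2 → C_1 acts by ∂[p,q,r] = [q,r] − [p,r] + [p,q]. For instance
  ∂ADM = DM − AM + AD,
  ∂EGL = GL − EL + EG.
As a 30×20 matrix over Z this has rank 20, with invariant factors (1,1,1,1,1,1,1,1,1,1,1,1,1,1,1,1,1,1,1,2).

Now H_k = ker ∂_k / im ∂_{k+1}, so:

  H_0: rank C_0 − rank ∂_1 = 10 − 9 = 1, and the invariant factors of ∂_1 are all 1, so H_0 = Z.
  H_1: rank ker ∂_1 − rank ∂_2 = (30 − 9) − 20 = 1, and ∂_2 has invariant factor 2 > 1, so H_1 = Z ⊕ Z_2.
  H_2: rank ker ∂_2 − rank ∂_3 = (20 − 20) − 0 = 0, and there is no ∂_3, so H_2 = 0.

As a check, the Euler characteristic is 10 − 30 + 20 = 0, which agrees with 1 − 1 + 0 = 0.

H_0 = Z,  H_1 = Z ⊕ Z_2,  H_2 = 0.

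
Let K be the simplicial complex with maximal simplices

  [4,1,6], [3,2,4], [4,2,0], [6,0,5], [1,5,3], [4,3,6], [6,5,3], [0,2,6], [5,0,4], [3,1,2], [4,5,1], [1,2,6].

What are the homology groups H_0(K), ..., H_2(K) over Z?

H_0 = Z,  H_1 = Z/2,  H_2 = 0.

Order the vertices as 0 < 1 < 2 < 3 < 4 < 5 < 6. Listing each simplex with vertices in this order, K has dimension 2 with simplices:

  0-simplices (7): [0], [1], [2], [3], [4], [5], [6]
  1-simplices (18): [0,2], [0,4], [0,5], [0,6], [1,2], [1,3], [1,4], [1,5], [1,6], [2,3], [2,4], [2,6], [3,4], [3,5], [3,6], [4,5], [4,6], [5,6]
  2-simplices (12): [0,2,4], [0,2,6], [0,4,5], [0,5,6], [1,2,3], [1,2,6], [1,3,5], [1,4,5], [1,4,6], [2,3,4], [3,4,6], [3,5,6]

Hence C_0 ≅ Z^7, C_1 ≅ Z^18, C_2 ≅ Z^12.

The boundary map ∂_1: C_1 → C_0 maps an edge to its endpoints' difference, ∂[p,q] = q − p. For instance
  ∂[5,6] = [6] − [5].
The resulting 7×18 matrix has rank 6, and its Smith normal form has invariant factors (1,1,1,1,1,1).

∂_2: C_2 → C_1 maps a triangle to the signed sum of its edges. For instance
  ∂[1,4,6] = [4,6] − [1,6] + [1,4],
  ∂[0,2,4] = [2,4] − [0,4] + [0,2].
As a 18×12 matrix over Z this has rank 12, with invariant factors (1,1,1,1,1,1,1,1,1,1,1,2).

Now H_k = ker ∂_k / im ∂_{k+1}, so:

  H_0: rank C_0 − rank ∂_1 = 7 − 6 = 1, and the invariant factors of ∂_1 are all 1, so H_0 = Z.
  H_1: rank ker ∂_1 − rank ∂_2 = (18 − 6) − 12 = 0, and ∂_2 has invariant factor 2 > 1, so H_1 = Z/2.
  H_2: rank ker ∂_2 − rank ∂_3 = (12 − 12) − 0 = 0, and there is no ∂_3, so H_2 = 0.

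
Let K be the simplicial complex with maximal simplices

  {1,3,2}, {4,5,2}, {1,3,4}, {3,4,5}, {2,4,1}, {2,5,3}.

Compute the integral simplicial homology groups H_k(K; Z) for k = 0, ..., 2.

H_0 = Z,  H_1 = 0,  H_2 = Z.

Fix the vertex order 1 < 2 < 3 < 4 < 5 and write every simplex with vertices in increasing order. Then dim K = 2 and the simplices of K are:

  0-simplices (5): [1], [2], [3], [4], [5]
  1-simplices (9): [1,2], [1,3], [1,4], [2,3], [2,4], [2,5], [3,4], [3,5], [4,5]
  2-simplices (6): [1,2,3], [1,2,4], [1,3,4], [2,3,5], [2,4,5], [3,4,5]

Hence C_0 ≅ Z^5, C_1 ≅ Z^9, C_2 ≅ Z^6.

Boundary ∂_1: C_1 → C_0 is given by ∂[p,q] = [q] − [p]. For instance
  ∂[1,3] = [3] − [1].
The resulting 5×9 matrix has rank 4, and its Smith normal form has invariant factors (1,1,1,1).

The boundary map ∂_2: C_2 → C_1 sends each 2-simplex [p,q,r] to [q,r] − [p,r] + [p,q]. For instance
  ∂[1,2,3] = [2,3] − [1,3] + [1,2],
  ∂[1,2,4] = [2,4] − [1,4] + [1,2].
The 9×6 boundary matrix has rank 5 and Smith normal form diag(1,1,1,1,1).

Now H_k = ker ∂_k / im ∂_{k+1}, so:

  H_0: rank C_0 − rank ∂_1 = 5 − 4 = 1, and the invariant factors of ∂_1 are all 1, so H_0 ≅ Z.
  H_1: rank ker ∂_1 − rank ∂_2 = (9 − 4) − 5 = 0, and the invariant factors of ∂_2 are all 1, so H_1 ≅ 0.
  H_2: rank ker ∂_2 − rank ∂_3 = (6 − 5) − 0 = 1, and there is no ∂_3, so H_2 ≅ Z.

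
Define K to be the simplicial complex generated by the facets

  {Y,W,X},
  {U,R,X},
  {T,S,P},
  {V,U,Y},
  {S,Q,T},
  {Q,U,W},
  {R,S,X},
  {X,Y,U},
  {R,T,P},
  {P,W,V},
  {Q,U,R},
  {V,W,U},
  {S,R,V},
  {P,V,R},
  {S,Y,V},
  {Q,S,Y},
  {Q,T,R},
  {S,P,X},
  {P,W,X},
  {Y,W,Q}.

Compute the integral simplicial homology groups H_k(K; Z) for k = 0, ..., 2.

H_0 = Z,  H_1 = Z ⊕ Z/2,  H_2 = 0.

Order the vertices as P < Q < R < S < T < U < V < W < X < Y. Listing each simplex with vertices in this order, K has dimension 2 with simplices:

  0-simplices (10): P, Q, R, S, T, U, V, W, X, Y
  1-simplices (30): PR, PS, PT, PV, PW, PX, QR, QS, QT, QU, QW, QY, RS, RT, RU, RV, RX, ST, SV, SX, SY, UV, UW, UX, UY, VW, VY, WX, WY, XY
  2-simplices (20): PRT, PRV, PST, PSX, PVW, PWX, QRT, QRU, QST, QSY, QUW, QWY, RSV, RSX, RUX, SVY, UVW, UVY, UXY, WXY

Hence C_0 ≅ Z^10, C_1 ≅ Z^30, C_2 ≅ Z^20.

Boundary ∂_1: C_1 → C_0 is given by ∂[p,q] = [q] − [p].
As a 10×30 matrix over Z this has rank 9, with invariant factors (1,1,1,1,1,1,1,1,1).

The boundary map ∂_2: C_2 → C_1 acts by ∂[p,q,r] = [q,r] − [p,r] + [p,q]. For instance
  ∂UVW = VW − UW + UV,
  ∂QRT = RT − QT + QR.
As a 30×20 matrix over Z this has rank 20, with invariant factors (1,1,1,1,1,1,1,1,1,1,1,1,1,1,1,1,1,1,1,2).

From H_k ≅ ker(∂_k) / im(∂_{k+1}) we obtain:

  H_0: rank C_0 − rank ∂_1 = 10 − 9 = 1, and the invariant factors of ∂_1 are all 1, so H_0 = Z.
  H_1: rank ker ∂_1 − rank ∂_2 = (30 − 9) − 20 = 1, and ∂_2 has invariant factor 2 > 1, so H_1 = Z ⊕ Z/2.
  H_2: rank ker ∂_2 − rank ∂_3 = (20 − 20) − 0 = 0, and there is no ∂_3, so H_2 = 0.

As a check, the Euler characteristic is 10 − 30 + 20 = 0, which agrees with 1 − 1 + 0 = 0.
(K is a triangulation of the Klein bottle.)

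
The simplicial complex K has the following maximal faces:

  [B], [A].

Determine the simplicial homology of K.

Take the total order A < B on the vertex set. Then K (dimension 0) consists of the simplices:

  0-simplices (2): A, B

Hence C_0 ≅ Z^2.

From H_k ≅ ker(∂_k) / im(∂_{k+1}) we obtain:

  H_0: rank C_0 − rank ∂_1 = 2 − 0 = 2, and there is no ∂_1, so H_0 = Z^2.

H_0 ≅ Z^2.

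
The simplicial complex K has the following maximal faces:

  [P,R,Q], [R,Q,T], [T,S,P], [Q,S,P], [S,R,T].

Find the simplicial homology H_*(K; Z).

Take the total order P < Q < R < S < T on the vertex set. Then K (dimension 2) consists of the simplices:

  0-simplices (5): P, Q, R, S, T
  1-simplices (10): PQ, PR, PS, PT, QR, QS, QT, RS, RT, ST
  2-simplices (5): PQR, PQS, PST, QRT, RST

Hence C_0 ≅ Z^5, C_1 ≅ Z^10, C_2 ≅ Z^5.

∂_1: C_1 → C_0 maps an edge to its endpoints' difference, ∂[p,q] = q − p. For instance
  ∂RT = T − R.
As a 5×10 matrix over Z this has rank 4, with invariant factors (1,1,1,1).

∂_2: C_2 → C_1 acts by ∂[p,q,r] = [q,r] − [p,r] + [p,q]. For instance
  ∂RST = ST − RT + RS,
  ∂PQR = QR − PR + PQ.
The resulting 10×5 matrix has rank 5, and its Smith normal form has invariant factors (1,1,1,1,1).

Reading off H_k = ker ∂_k / im ∂_{k+1}:

  H_0: rank C_0 − rank ∂_1 = 5 − 4 = 1, and the invariant factors of ∂_1 are all 1, so H_0 = Z.
  H_1: rank ker ∂_1 − rank ∂_2 = (10 − 4) − 5 = 1, and the invariant factors of ∂_2 are all 1, so H_1 = Z.
  H_2: rank ker ∂_2 − rank ∂_3 = (5 − 5) − 0 = 0, and there is no ∂_3, so H_2 = 0.

H_0 = Z,  H_1 = Z,  H_2 = 0.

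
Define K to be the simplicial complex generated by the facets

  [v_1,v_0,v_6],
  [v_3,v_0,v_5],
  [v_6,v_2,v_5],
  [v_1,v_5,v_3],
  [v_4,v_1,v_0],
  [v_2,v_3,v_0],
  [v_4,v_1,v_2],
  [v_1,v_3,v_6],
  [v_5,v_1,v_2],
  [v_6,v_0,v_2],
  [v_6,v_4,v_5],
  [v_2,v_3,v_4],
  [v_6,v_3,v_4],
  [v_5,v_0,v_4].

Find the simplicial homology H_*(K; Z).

K has 7 vertices, 21 edges, 14 triangles.
rank ∂_0 = 0, rank ∂_1 = 6 ⇒ b_0 = 7 − 0 − 6 = 1; all invariant factors of ∂_1 are 1 so no torsion. So H_0 = Z.
rank ∂_1 = 6, rank ∂_2 = 13 ⇒ b_1 = 21 − 6 − 13 = 2; all invariant factors of ∂_2 are 1 so no torsion. So H_1 = Z^2.
rank ∂_2 = 13, rank ∂_3 = 0 ⇒ b_2 = 14 − 13 − 0 = 1. So H_2 = Z.

H_0 = Z,  H_1 = Z^2,  H_2 = Z.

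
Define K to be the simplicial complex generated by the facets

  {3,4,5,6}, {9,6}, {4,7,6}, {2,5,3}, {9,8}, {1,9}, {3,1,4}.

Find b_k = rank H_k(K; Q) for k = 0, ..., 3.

Fix the vertex order 1 < 2 < 3 < 4 < 5 < 6 < 7 < 8 < 9 and write every simplex with vertices in increasing order. Then dim K = 3 and the simplices of K are:

  0-simplices (9): [1], [2], [3], [4], [5], [6], [7], [8], [9]
  1-simplices (15): [1,3], [1,4], [1,9], [2,3], [2,5], [3,4], [3,5], [3,6], [4,5], [4,6], [4,7], [5,6], [6,7], [6,9], [8,9]
  2-simplices (7): [1,3,4], [2,3,5], [3,4,5], [3,4,6], [3,5,6], [4,5,6], [4,6,7]
  3-simplices (1): [3,4,5,6]

Hence C_0 ≅ Z^9, C_1 ≅ Z^15, C_2 ≅ Z^7, C_3 ≅ Z^1.

The boundary map ∂_1: C_1 → C_0 maps an edge to its endpoints' difference, ∂[p,q] = q − p. For instance
  ∂[4,7] = [7] − [4].
The resulting 9×15 matrix has rank 8, and its Smith normal form has invariant factors (1,1,1,1,1,1,1,1).

The boundary map ∂_2: C_2 → C_1 sends each 2-simplex [p,q,r] to [q,r] − [p,r] + [p,q]. For instance
  ∂[4,5,6] = [5,6] − [4,6] + [4,5],
  ∂[2,3,5] = [3,5] − [2,5] + [2,3].
The 15×7 boundary matrix has rank 6 and Smith normal form diag(1,1,1,1,1,1).

Boundary ∂_3: C_3 → C_2 sends each 3-simplex σ to the alternating sum Σ_i (−1)^i (σ with its i-th vertex removed). For instance
  ∂[3,4,5,6] = [4,5,6] − [3,5,6] + [3,4,6] − [3,4,5].
As a 7×1 matrix over Z this has rank 1, with invariant factors (1).

Now H_k = ker ∂_k / im ∂_{k+1}, so:

  H_0: rank C_0 − rank ∂_1 = 9 − 8 = 1, and the invariant factors of ∂_1 are all 1, so H_0 = Z.
  H_1: rank ker ∂_1 − rank ∂_2 = (15 − 8) − 6 = 1, and the invariant factors of ∂_2 are all 1, so H_1 = Z.
  H_2: rank ker ∂_2 − rank ∂_3 = (7 − 6) − 1 = 0, and the invariant factors of ∂_3 are all 1, so H_2 = 0.
  H_3: rank ker ∂_3 − rank ∂_4 = (1 − 1) − 0 = 0, and there is no ∂_4, so H_3 = 0.

Hence the Betti numbers are b_0 = 1, b_1 = 1, b_2 = 0, b_3 = 0.

b_0 = 1, b_1 = 1, b_2 = 0, b_3 = 0.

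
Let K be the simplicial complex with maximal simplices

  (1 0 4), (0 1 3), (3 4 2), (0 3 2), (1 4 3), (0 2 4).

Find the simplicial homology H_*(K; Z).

H_0 ≅ Z,  H_1 = 0,  H_2 ≅ Z.

K has 5 vertices, 9 edges, 6 triangles.
rank ∂_0 = 0, rank ∂_1 = 4 ⇒ b_0 = 5 − 0 − 4 = 1; all invariant factors of ∂_1 are 1 so no torsion. So H_0 = Z.
rank ∂_1 = 4, rank ∂_2 = 5 ⇒ b_1 = 9 − 4 − 5 = 0; all invariant factors of ∂_2 are 1 so no torsion. So H_1 = 0.
rank ∂_2 = 5, rank ∂_3 = 0 ⇒ b_2 = 6 − 5 − 0 = 1. So H_2 = Z.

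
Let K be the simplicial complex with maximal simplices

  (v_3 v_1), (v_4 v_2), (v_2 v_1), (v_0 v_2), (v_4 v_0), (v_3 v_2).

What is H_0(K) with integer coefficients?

We work with the vertex ordering v_0 < v_1 < v_2 < v_3 < v_4. The simplices of K, each written with vertices in increasing order, are:

  0-simplices (5): [v_0], [v_1], [v_2], [v_3], [v_4]
  1-simplices (6): [v_0,v_2], [v_0,v_4], [v_1,v_2], [v_1,v_3], [v_2,v_3], [v_2,v_4]

giving chain groups C_0 ≅ Z^5, C_1 ≅ Z^6.

The boundary map ∂_1: C_1 → C_0 sends each edge [p,q] (with p < q) to q − p. For instance
  ∂[v_2,v_4] = [v_4] − [v_2].
As a 5×6 matrix over Z this has rank 4, with invariant factors (1,1,1,1).

From H_k ≅ ker(∂_k) / im(∂_{k+1}) we obtain:

  H_0: rank C_0 − rank ∂_1 = 5 − 4 = 1, and the invariant factors of ∂_1 are all 1, so H_0 ≅ Z.

(K is a triangulation of a wedge of 2 circles.)

H_0 ≅ Z.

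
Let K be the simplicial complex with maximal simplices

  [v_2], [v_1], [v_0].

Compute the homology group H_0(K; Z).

Take the total order v_0 < v_1 < v_2 on the vertex set. Then K (dimension 0) consists of the simplices:

  0-simplices (3): [v_0], [v_1], [v_2]

Hence C_0 ≅ Z^3.

Reading off H_k = ker ∂_k / im ∂_{k+1}:

  H_0: rank C_0 − rank ∂_1 = 3 − 0 = 3, and there is no ∂_1, so H_0 = Z^3.

H_0 ≅ Z^3.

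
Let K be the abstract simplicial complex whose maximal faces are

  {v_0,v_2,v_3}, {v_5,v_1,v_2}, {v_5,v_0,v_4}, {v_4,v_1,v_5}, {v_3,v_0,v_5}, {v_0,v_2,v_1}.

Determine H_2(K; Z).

H_2 ≅ 0.

Order the vertices as v_0 < v_1 < v_2 < v_3 < v_4 < v_5. Listing each simplex with vertices in this order, K has dimension 2 with simplices:

  0-simplices (6): [v_0], [v_1], [v_2], [v_3], [v_4], [v_5]
  1-simplices (12): [v_0,v_1], [v_0,v_2], [v_0,v_3], [v_0,v_4], [v_0,v_5], [v_1,v_2], [v_1,v_4], [v_1,v_5], [v_2,v_3], [v_2,v_5], [v_3,v_5], [v_4,v_5]
  2-simplices (6): [v_0,v_1,v_2], [v_0,v_2,v_3], [v_0,v_3,v_5], [v_0,v_4,v_5], [v_1,v_2,v_5], [v_1,v_4,v_5]

so the chain groups are C_0 ≅ Z^6, C_1 ≅ Z^12, C_2 ≅ Z^6.

Boundary ∂_1: C_1 → C_0 sends each edge [p,q] (with p < q) to q − p.
As a 6×12 matrix over Z this has rank 5, with invariant factors (1,1,1,1,1).

∂_2: C_2 → C_1 sends each 2-simplex [p,q,r] to [q,r] − [p,r] + [p,q]. For instance
  ∂[v_0,v_4,v_5] = [v_4,v_5] − [v_0,v_5] + [v_0,v_4],
  ∂[v_0,v_2,v_3] = [v_2,v_3] − [v_0,v_3] + [v_0,v_2].
The resulting 12×6 matrix has rank 6, and its Smith normal form has invariant factors (1,1,1,1,1,1).

From H_k ≅ ker(∂_k) / im(∂_{k+1}) we obtain:

  H_2: rank ker ∂_2 − rank ∂_3 = (6 − 6) − 0 = 0, and there is no ∂_3, so H_2 = 0.

(K is a triangulation of the cylinder S^1 x I.)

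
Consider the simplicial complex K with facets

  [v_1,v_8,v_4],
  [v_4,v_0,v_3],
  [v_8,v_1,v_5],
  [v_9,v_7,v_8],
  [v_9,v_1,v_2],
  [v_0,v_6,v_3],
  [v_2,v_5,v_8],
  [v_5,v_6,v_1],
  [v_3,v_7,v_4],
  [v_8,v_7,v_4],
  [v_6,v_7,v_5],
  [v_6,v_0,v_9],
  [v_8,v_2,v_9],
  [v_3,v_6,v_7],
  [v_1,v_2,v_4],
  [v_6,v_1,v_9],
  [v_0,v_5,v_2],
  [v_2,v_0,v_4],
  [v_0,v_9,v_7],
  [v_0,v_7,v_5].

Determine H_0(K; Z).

H_0 ≅ Z.

Order the vertices as v_0 < v_1 < v_2 < v_3 < v_4 < v_5 < v_6 < v_7 < v_8 < v_9. Listing each simplex with vertices in this order, K has dimension 2 with simplices:

  0-simplices (10): [v_0], [v_1], [v_2], [v_3], [v_4], [v_5], [v_6], [v_7], [v_8], [v_9]
  1-simplices (30): (30 of them)
  2-simplices (20): (20 of them)

Hence C_0 ≅ Z^10, C_1 ≅ Z^30, C_2 ≅ Z^20.

∂_1: C_1 → C_0 sends each edge [p,q] (with p < q) to q − p. For instance
  ∂[v_5,v_6] = [v_6] − [v_5].
As a 10×30 matrix over Z this has rank 9, with invariant factors (1,1,1,1,1,1,1,1,1).

∂_2: C_2 → C_1 sends each 2-simplex [p,q,r] to [q,r] − [p,r] + [p,q]. For instance
  ∂[v_1,v_2,v_9] = [v_2,v_9] − [v_1,v_9] + [v_1,v_2],
  ∂[v_0,v_6,v_9] = [v_6,v_9] − [v_0,v_9] + [v_0,v_6].
The resulting 30×20 matrix has rank 20, and its Smith normal form has invariant factors (1,1,1,1,1,1,1,1,1,1,1,1,1,1,1,1,1,1,1,2).

Computing H_k = (kernel of ∂_k) / (image of ∂_{k+1}):

  H_0: rank C_0 − rank ∂_1 = 10 − 9 = 1, and the invariant factors of ∂_1 are all 1, so H_0 = Z.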